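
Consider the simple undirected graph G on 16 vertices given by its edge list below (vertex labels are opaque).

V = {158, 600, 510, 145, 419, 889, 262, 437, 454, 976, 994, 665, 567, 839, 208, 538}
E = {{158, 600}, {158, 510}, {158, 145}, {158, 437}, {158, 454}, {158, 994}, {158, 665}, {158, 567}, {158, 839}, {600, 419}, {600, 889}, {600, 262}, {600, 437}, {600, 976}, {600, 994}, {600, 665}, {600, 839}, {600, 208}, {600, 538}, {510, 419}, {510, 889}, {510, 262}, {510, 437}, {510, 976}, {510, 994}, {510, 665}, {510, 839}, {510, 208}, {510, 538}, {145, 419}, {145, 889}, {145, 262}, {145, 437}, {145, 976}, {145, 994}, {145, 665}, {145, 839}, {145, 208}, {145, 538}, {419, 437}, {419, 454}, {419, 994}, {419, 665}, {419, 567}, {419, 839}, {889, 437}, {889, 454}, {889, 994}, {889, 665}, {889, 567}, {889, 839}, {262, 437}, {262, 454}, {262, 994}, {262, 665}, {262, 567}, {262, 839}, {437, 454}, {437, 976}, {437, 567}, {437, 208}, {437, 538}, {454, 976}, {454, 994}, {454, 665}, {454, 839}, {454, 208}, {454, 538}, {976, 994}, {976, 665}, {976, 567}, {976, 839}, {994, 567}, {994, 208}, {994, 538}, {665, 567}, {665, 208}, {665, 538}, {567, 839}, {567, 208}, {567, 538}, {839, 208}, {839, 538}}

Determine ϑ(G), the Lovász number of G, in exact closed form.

7

Vertex 839 has 12 neighbors: 158, 600, 510, 145, 419, 889, 262, 454, 976, 567, 208, 538.
N(510) = {158, 419, 889, 262, 437, 976, 994, 665, 839, 208, 538}, |N(510)| = 11.
Vertex 600 has 11 neighbors: 158, 419, 889, 262, 437, 976, 994, 665, 839, 208, 538.
deg(538) = 9; N(538) = {600, 510, 145, 437, 454, 994, 665, 567, 839}.
G = K_{7,5,4}: α = 7 = χ(Ḡ), so ϑ = 7.
ϑ(G) ≈ 7.0000000.
Lovász sandwich 7 ≤ 7 ≤ 7: collapsed.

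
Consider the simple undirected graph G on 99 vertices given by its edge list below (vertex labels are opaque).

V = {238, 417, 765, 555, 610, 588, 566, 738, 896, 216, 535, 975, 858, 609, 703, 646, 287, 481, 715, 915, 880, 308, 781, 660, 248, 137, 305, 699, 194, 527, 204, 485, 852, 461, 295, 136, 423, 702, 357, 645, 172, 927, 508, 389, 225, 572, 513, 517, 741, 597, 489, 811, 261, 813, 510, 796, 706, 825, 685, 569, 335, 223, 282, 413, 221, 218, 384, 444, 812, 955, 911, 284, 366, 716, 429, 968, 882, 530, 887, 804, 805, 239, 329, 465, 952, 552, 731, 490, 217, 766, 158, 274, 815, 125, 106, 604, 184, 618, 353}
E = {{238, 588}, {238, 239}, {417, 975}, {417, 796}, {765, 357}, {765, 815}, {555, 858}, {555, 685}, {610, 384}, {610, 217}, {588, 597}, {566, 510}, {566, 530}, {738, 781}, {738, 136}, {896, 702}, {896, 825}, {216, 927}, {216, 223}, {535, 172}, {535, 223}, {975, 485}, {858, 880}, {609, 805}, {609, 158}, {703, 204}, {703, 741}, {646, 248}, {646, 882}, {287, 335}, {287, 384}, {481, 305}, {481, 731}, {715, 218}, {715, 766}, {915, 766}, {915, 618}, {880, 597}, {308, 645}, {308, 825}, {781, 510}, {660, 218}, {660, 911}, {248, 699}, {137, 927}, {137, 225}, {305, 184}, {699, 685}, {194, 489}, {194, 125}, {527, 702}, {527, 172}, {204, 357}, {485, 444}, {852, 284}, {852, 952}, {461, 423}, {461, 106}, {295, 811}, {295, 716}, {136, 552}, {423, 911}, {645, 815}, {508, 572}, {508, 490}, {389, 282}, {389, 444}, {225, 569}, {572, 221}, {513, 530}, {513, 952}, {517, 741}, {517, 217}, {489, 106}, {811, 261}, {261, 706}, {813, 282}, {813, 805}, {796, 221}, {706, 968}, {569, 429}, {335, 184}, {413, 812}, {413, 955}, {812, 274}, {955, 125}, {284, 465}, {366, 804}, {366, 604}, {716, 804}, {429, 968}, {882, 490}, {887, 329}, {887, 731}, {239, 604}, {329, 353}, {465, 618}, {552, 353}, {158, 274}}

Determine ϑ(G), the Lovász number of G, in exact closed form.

99*cos(pi/99)/(cos(pi/99) + 1)

Vertex 572 has 2 neighbors: 508, 221.
deg(685) = 2; N(685) = {555, 699}.
Vertex 125 has 2 neighbors: 194, 955.
deg(882) = 2; N(882) = {646, 490}.
99-vertex 2-regular graph: a single 99-cycle (edge-transitive).
The 50 distinct eigenvalues: [2.0, 1.996, 1.9839, 1.9639, 1.9359, 1.9001, 1.8567, 1.8059, 1.7477, 1.6825, 1.6105, 1.5321, 1.4475, 1.357, 1.2611, 1.1601, 1.0545, 0.9445, 0.8308, 0.7138, 0.5938, 0.4715, 0.3473, 0.2217, 0.0952, -0.0317, -0.1585, -0.2846, -0.4096, -0.5329, -0.6541, -0.7727, -0.8881, -1.0, -1.1078, -1.2112, -1.3097, -1.4029, -1.4905, -1.5721, -1.6474, -1.716, -1.7777, -1.8322, -1.8794, -1.919, -1.9509, -1.9749, -1.9909, -1.999].
Lovász: ϑ = −99(-2*cos(pi/99))/(2+-(-1)*2*cos(pi/99)) = 99*cos(pi/99)/(cos(pi/99) + 1).
Numerically 49.487536.
α=49, χ(Ḡ)=50; ϑ=99*cos(pi/99)/(cos(pi/99) + 1) lies between (both strict).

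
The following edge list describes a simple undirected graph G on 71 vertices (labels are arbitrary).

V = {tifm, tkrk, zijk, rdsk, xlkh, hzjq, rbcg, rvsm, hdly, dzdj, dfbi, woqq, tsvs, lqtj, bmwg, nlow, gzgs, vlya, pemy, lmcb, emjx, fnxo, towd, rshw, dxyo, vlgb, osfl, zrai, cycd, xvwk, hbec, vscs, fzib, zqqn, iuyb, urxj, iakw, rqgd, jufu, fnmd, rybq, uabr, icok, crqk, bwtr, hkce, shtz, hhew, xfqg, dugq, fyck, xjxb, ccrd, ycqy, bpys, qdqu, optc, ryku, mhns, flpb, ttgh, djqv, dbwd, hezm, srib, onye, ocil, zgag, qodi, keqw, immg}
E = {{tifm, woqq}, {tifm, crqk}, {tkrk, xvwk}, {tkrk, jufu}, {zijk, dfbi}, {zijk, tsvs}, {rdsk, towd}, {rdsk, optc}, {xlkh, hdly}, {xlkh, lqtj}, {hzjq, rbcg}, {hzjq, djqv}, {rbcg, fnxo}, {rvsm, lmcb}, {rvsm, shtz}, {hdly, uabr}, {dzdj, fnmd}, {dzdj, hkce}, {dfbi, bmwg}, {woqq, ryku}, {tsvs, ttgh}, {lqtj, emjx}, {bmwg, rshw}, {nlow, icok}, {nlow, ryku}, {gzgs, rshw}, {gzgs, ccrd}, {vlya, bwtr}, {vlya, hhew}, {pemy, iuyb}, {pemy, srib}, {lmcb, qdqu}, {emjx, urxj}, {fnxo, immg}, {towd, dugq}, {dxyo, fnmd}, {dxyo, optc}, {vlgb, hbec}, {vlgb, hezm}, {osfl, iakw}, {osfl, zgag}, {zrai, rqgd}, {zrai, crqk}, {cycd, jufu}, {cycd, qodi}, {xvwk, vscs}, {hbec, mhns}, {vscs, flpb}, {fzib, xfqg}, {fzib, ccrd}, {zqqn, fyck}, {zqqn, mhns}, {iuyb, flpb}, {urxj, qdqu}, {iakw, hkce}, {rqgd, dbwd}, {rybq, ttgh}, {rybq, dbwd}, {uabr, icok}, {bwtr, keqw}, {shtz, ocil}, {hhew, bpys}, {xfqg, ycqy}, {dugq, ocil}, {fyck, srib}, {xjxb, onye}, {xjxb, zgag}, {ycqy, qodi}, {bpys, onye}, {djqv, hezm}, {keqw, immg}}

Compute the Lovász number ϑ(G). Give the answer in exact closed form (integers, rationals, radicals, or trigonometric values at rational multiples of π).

71*cos(pi/71)/(cos(pi/71) + 1)

Vertex hkce has 2 neighbors: dzdj, iakw.
Vertex tkrk has 2 neighbors: xvwk, jufu.
deg(fnmd) = 2; N(fnmd) = {dzdj, dxyo}.
deg(zqqn) = 2; N(zqqn) = {fyck, mhns}.
G on 71 vertices is 2-regular; connected 2-regular on 71 ⇒ C_{71}.
spec(A) ≈ [2.0, 1.992, 1.969, 1.93, 1.876, 1.807, 1.725, 1.628, 1.519, 1.398, 1.267, 1.125, 0.974, 0.816, 0.652, 0.482, 0.308, 0.133, -0.044, -0.221, -0.396, -0.567, -0.735, -0.896, -1.051, -1.197, -1.334, -1.46, -1.575, -1.678, -1.768, -1.843, -1.905, -1.951, -1.982, -1.998] (distinct, 3 d.p.).
Lovász: ϑ = −71(-2*cos(pi/71))/(2+-(-1)*2*cos(pi/71)) = 71*cos(pi/71)/(cos(pi/71) + 1).
≈ 35.482618264 (to 9 d.p.).
Lovász sandwich 35 ≤ 71*cos(pi/71)/(cos(pi/71) + 1) ≤ 36: both strict.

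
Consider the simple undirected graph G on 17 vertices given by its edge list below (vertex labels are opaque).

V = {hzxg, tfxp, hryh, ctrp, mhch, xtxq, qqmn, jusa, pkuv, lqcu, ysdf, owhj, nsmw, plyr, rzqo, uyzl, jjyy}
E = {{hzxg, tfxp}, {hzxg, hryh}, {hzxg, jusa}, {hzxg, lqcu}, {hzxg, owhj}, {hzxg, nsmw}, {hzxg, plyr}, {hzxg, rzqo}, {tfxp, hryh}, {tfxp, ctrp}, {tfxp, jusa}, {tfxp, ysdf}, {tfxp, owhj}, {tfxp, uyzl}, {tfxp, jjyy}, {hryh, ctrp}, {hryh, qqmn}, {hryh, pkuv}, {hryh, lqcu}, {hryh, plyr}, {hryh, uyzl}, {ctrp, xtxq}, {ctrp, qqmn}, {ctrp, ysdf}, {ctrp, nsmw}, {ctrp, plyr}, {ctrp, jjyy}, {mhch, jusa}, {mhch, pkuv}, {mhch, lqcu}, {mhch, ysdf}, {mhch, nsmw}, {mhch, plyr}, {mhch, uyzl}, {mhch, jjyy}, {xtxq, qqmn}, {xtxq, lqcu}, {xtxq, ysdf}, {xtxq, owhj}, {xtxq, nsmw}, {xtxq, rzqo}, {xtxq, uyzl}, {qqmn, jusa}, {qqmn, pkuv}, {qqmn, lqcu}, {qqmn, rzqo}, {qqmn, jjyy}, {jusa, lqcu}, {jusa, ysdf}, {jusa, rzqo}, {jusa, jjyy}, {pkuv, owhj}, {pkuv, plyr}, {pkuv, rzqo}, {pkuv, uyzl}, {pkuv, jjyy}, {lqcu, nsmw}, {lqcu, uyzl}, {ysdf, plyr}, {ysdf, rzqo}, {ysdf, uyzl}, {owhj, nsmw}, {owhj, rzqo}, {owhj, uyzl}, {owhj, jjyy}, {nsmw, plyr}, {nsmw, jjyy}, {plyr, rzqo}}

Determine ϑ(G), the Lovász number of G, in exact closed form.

sqrt(17)

Vertex nsmw has 8 neighbors: hzxg, ctrp, mhch, xtxq, lqcu, owhj, plyr, jjyy.
N(hryh) = {hzxg, tfxp, ctrp, qqmn, pkuv, lqcu, plyr, uyzl}, |N(hryh)| = 8.
deg(tfxp) = 8; N(tfxp) = {hzxg, hryh, ctrp, jusa, ysdf, owhj, uyzl, jjyy}.
N(owhj) = {hzxg, tfxp, xtxq, pkuv, nsmw, rzqo, uyzl, jjyy}, |N(owhj)| = 8.
G on 17 vertices is 8-regular; Paley(17): SR with (k,λ,μ)=(8,3,4).
Distinct eigenvalues (to 3 d.p.): [8.0, 1.562, -2.562].
Lovász: ϑ = −17(-sqrt(17)/2 - 1/2)/(8+-(-sqrt(17)/2 - 1/2)) = sqrt(17).
Numerically 4.1231056.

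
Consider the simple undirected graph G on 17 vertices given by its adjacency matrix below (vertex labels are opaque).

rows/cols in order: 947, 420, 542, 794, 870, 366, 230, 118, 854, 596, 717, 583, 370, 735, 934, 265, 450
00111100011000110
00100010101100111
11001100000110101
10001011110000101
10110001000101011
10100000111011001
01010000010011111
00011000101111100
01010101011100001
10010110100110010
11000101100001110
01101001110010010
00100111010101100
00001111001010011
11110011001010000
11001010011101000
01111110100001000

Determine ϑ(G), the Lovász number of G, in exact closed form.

sqrt(17)

deg(794) = 8; N(794) = {947, 870, 230, 118, 854, 596, 934, 450}.
deg(370) = 8; N(370) = {542, 366, 230, 118, 596, 583, 735, 934}.
Vertex 366 has 8 neighbors: 947, 542, 854, 596, 717, 370, 735, 450.
Vertex 735 has 8 neighbors: 870, 366, 230, 118, 717, 370, 265, 450.
Regular of degree 8 on 17 vertices: strongly regular (17,8,3,4).
Distinct eigenvalues (to 5 d.p.): [8.0, 1.56155, -2.56155].
λ_max=8, λ_min=-sqrt(17)/2 - 1/2; ϑ = −17·λ_min/(λ_max−λ_min) = sqrt(17).
= 4.123106… (decimal).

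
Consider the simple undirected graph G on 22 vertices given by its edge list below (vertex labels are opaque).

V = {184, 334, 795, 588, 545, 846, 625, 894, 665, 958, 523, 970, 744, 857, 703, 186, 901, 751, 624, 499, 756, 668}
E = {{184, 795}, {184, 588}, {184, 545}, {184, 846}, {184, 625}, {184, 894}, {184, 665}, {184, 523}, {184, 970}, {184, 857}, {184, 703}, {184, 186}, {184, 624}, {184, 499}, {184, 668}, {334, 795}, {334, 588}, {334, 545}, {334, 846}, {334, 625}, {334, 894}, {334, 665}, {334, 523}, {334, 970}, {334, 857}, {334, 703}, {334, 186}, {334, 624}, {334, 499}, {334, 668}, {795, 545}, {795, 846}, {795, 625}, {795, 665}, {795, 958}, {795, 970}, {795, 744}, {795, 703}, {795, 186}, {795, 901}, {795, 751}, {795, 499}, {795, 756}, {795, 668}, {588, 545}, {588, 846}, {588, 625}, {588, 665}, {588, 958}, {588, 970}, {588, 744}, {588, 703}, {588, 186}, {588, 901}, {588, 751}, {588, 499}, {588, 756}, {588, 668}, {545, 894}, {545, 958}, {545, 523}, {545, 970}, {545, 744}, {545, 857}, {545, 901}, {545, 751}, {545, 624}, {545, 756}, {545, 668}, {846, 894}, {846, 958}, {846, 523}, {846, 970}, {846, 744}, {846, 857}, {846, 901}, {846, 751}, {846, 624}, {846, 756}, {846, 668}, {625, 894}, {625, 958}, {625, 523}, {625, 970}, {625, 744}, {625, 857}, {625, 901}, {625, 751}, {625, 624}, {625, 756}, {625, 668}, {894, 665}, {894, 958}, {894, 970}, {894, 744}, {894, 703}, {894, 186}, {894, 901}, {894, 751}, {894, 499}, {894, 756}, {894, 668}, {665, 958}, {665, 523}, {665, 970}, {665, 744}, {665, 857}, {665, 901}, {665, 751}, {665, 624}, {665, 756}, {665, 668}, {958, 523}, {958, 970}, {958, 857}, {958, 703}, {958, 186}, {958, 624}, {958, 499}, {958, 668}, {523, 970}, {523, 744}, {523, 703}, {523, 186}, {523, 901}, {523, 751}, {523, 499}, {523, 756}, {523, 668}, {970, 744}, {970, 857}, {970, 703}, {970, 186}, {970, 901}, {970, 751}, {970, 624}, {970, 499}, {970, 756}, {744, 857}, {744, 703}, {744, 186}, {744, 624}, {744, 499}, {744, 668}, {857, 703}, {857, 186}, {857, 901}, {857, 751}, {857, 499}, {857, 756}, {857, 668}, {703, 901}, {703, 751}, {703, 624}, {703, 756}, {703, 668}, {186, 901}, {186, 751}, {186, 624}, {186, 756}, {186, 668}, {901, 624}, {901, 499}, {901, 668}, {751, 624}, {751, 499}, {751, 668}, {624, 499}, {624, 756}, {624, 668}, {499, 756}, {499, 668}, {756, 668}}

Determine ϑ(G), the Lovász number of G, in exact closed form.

Vertex 751 has 15 neighbors: 795, 588, 545, 846, 625, 894, 665, 523, 970, 857, 703, 186, 624, 499, 668.
deg(901) = 15; N(901) = {795, 588, 545, 846, 625, 894, 665, 523, 970, 857, 703, 186, 624, 499, 668}.
N(668) = {184, 334, 795, 588, 545, 846, 625, 894, 665, 958, 523, 744, 857, 703, 186, 901, 751, 624, 499, 756}, |N(668)| = 20.
N(499) = {184, 334, 795, 588, 894, 958, 523, 970, 744, 857, 901, 751, 624, 756, 668}, |N(499)| = 15.
4 parts of sizes [7, 7, 6, 2]; α(G) = 7 = ϑ (perfect).
Numerically 7.000000000.
Check 7 ≤ 7 ≤ 7: collapsed.

7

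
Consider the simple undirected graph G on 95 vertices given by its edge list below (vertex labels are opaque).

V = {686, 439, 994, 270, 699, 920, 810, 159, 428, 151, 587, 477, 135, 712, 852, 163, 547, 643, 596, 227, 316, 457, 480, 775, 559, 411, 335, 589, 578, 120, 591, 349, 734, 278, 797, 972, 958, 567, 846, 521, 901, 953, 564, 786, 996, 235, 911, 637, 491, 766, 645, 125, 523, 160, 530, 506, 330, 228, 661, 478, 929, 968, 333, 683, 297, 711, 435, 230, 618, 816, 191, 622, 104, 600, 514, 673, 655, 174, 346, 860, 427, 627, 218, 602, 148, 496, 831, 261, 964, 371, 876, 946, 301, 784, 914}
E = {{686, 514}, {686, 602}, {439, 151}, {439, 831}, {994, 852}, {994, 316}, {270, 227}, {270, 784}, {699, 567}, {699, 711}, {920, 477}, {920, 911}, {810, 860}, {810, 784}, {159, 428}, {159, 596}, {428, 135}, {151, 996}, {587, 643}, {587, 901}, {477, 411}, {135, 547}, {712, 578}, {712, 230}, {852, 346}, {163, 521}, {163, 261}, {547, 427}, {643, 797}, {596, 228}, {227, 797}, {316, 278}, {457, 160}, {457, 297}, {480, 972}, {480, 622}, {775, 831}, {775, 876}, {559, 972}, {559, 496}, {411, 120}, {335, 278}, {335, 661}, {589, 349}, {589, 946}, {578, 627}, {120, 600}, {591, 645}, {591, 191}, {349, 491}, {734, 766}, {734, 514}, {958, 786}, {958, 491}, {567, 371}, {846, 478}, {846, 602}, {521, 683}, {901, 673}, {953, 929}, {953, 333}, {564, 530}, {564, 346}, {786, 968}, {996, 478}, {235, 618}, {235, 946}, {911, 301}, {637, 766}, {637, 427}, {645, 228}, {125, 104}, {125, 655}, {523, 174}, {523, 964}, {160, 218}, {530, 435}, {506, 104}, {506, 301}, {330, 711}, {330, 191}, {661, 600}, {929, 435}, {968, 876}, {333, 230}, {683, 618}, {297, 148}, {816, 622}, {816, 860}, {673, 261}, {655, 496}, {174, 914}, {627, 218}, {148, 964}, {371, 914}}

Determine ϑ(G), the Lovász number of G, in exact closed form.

95*cos(pi/95)/(cos(pi/95) + 1)

deg(228) = 2; N(228) = {596, 645}.
N(159) = {428, 596}, |N(159)| = 2.
Vertex 673 has 2 neighbors: 901, 261.
deg(775) = 2; N(775) = {831, 876}.
G on 95 vertices is 2-regular; a single 95-cycle (edge-transitive).
The 48 distinct eigenvalues: [2.0, 1.996, 1.983, 1.961, 1.93, 1.892, 1.845, 1.789, 1.727, 1.656, 1.578, 1.494, 1.402, 1.305, 1.202, 1.094, 0.981, 0.864, 0.742, 0.618, 0.491, 0.362, 0.231, 0.099, -0.033, -0.165, -0.297, -0.427, -0.555, -0.681, -0.803, -0.923, -1.038, -1.149, -1.254, -1.355, -1.449, -1.537, -1.618, -1.692, -1.759, -1.818, -1.869, -1.912, -1.947, -1.973, -1.99, -1.999].
−95·(-2*cos(pi/95)) / ((2)−(-2*cos(pi/95))) = 95*cos(pi/95)/(cos(pi/95) + 1) = ϑ(G).
Numerically 47.48701131.
Check 47 ≤ 95*cos(pi/95)/(cos(pi/95) + 1) ≤ 48: both strict.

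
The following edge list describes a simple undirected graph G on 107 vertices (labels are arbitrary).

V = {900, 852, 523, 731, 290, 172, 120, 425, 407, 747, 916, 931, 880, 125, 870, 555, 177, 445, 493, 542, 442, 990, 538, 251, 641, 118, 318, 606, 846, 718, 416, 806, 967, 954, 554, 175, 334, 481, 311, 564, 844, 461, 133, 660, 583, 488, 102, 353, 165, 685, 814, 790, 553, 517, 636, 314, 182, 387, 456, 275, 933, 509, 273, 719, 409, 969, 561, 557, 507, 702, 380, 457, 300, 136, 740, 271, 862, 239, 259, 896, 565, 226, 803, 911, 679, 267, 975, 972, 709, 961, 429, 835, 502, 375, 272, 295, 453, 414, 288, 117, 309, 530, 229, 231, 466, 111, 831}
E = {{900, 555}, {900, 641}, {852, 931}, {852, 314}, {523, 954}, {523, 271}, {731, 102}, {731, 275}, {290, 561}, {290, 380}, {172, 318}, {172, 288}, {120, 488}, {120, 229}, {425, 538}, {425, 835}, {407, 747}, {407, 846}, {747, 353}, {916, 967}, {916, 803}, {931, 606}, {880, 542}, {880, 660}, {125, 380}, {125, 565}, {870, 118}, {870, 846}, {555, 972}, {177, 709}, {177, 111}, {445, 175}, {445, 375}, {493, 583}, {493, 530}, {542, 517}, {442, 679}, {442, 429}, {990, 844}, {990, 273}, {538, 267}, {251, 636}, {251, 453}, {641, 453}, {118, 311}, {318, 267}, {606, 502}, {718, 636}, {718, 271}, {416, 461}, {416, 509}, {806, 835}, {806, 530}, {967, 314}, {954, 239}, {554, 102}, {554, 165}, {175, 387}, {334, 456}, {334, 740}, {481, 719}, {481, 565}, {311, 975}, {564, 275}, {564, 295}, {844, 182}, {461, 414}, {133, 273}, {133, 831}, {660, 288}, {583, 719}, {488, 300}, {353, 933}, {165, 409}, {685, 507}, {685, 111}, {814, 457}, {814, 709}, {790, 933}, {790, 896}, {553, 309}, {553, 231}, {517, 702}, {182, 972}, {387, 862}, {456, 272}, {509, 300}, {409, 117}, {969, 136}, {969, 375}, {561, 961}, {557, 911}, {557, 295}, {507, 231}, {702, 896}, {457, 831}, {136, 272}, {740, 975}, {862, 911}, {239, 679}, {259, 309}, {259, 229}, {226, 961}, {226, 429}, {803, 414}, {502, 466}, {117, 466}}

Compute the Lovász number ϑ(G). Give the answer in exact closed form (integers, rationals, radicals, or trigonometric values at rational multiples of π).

107*cos(pi/107)/(cos(pi/107) + 1)

deg(461) = 2; N(461) = {416, 414}.
N(969) = {136, 375}, |N(969)| = 2.
N(172) = {318, 288}, |N(172)| = 2.
Vertex 718 has 2 neighbors: 636, 271.
Every vertex has degree 2 (N=107); connected 2-regular on 107 ⇒ C_{107}.
A has 54 distinct eigenvalues ≈ [2.0, 1.997, 1.986, 1.969, 1.945, 1.914, 1.877, 1.833, 1.783, 1.727, 1.665, 1.597, 1.524, 1.445, 1.361, 1.273, 1.18, 1.084, 0.983, 0.879, 0.772, 0.663, 0.551, 0.437, 0.322, 0.205, 0.088, -0.029, -0.147, -0.263, -0.379, -0.494, -0.607, -0.718, -0.826, -0.931, -1.034, -1.132, -1.227, -1.318, -1.404, -1.485, -1.561, -1.632, -1.697, -1.756, -1.809, -1.856, -1.897, -1.931, -1.958, -1.978, -1.992, -1.999].
Lovász: ϑ = −107(-2*cos(pi/107))/(2+-(-1)*2*cos(pi/107)) = 107*cos(pi/107)/(cos(pi/107) + 1).
≈ 53.4884684 (to 7 d.p.).
Check 53 ≤ 107*cos(pi/107)/(cos(pi/107) + 1) ≤ 54: both strict.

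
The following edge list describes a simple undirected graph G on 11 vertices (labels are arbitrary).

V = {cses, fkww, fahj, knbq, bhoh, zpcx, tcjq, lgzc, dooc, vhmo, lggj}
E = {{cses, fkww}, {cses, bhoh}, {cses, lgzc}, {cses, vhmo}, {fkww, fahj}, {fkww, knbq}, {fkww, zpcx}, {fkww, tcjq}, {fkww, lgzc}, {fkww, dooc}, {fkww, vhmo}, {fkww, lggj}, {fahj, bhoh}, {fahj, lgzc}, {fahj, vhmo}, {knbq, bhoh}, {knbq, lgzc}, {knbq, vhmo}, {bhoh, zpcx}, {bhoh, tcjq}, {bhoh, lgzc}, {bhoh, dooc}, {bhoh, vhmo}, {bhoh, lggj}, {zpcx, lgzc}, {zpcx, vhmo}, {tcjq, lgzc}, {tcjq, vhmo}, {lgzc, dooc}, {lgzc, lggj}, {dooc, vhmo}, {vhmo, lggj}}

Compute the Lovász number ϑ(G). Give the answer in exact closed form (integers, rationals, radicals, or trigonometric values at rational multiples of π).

Vertex dooc has 4 neighbors: fkww, bhoh, lgzc, vhmo.
N(tcjq) = {fkww, bhoh, lgzc, vhmo}, |N(tcjq)| = 4.
Vertex knbq has 4 neighbors: fkww, bhoh, lgzc, vhmo.
Vertex vhmo has 9 neighbors: cses, fkww, fahj, knbq, bhoh, zpcx, tcjq, dooc, lggj.
K_{7,2,2} (perfect); ϑ(G) = α(G) = max{7,2,2} = 7.
≈ 7.000000000 (to 9 d.p.).
Check 7 ≤ 7 ≤ 7: collapsed.

7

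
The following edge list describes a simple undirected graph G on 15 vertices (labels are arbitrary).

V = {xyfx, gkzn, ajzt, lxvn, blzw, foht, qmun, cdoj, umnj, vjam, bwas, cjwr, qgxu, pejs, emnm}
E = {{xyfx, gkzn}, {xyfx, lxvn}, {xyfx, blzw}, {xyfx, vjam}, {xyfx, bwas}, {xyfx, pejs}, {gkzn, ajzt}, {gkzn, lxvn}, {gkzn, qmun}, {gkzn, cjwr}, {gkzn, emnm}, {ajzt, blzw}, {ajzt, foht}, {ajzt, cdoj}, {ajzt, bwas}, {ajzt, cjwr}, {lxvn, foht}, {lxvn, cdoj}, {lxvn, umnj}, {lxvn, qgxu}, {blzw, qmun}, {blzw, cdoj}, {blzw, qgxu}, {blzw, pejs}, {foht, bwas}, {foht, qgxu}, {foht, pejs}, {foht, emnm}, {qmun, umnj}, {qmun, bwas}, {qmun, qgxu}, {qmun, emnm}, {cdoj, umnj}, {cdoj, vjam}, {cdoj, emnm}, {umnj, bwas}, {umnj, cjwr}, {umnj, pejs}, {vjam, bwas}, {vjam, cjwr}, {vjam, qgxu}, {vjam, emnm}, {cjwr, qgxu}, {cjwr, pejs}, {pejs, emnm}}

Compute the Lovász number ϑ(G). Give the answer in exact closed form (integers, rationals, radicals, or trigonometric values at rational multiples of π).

5

N(lxvn) = {xyfx, gkzn, foht, cdoj, umnj, qgxu}, |N(lxvn)| = 6.
Vertex blzw has 6 neighbors: xyfx, ajzt, qmun, cdoj, qgxu, pejs.
N(cjwr) = {gkzn, ajzt, umnj, vjam, qgxu, pejs}, |N(cjwr)| = 6.
N(qgxu) = {lxvn, blzw, foht, qmun, vjam, cjwr}, |N(qgxu)| = 6.
6-regular, N=15; Kneser K(6,2) on C(6,2)=15 vertices.
Distinct eigenvalues (to 5 d.p.): [6.0, 1.0, -3.0].
−15·(-3) / ((6)−(-3)) = 5 = ϑ(G).
ϑ(G) ≈ 5.000000000.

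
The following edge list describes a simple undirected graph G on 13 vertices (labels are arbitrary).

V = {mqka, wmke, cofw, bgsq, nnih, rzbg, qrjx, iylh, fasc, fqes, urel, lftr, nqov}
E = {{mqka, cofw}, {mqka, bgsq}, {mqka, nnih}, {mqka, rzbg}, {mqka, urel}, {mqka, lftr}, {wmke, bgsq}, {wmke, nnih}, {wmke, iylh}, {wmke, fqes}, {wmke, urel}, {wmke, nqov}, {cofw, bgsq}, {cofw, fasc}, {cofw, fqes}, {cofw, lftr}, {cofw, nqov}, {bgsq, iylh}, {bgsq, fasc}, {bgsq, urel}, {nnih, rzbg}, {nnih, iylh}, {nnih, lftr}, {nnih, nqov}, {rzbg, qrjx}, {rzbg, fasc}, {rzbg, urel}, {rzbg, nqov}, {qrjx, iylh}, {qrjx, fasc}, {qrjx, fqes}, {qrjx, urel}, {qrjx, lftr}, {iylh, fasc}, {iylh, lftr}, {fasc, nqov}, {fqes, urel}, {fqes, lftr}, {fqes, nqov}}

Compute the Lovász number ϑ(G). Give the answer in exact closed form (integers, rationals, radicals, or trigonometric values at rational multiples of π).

sqrt(13)

N(iylh) = {wmke, bgsq, nnih, qrjx, fasc, lftr}, |N(iylh)| = 6.
N(cofw) = {mqka, bgsq, fasc, fqes, lftr, nqov}, |N(cofw)| = 6.
N(lftr) = {mqka, cofw, nnih, qrjx, iylh, fqes}, |N(lftr)| = 6.
deg(fqes) = 6; N(fqes) = {wmke, cofw, qrjx, urel, lftr, nqov}.
deg(v) = 6 for all v (|V|=13); SR(13,6,2,3) — a Paley graph.
The 3 distinct eigenvalues: [6.0, 1.3028, -2.3028].
With N=13: ϑ(G) = 13·(-(-sqrt(13)/2 - 1/2))/(6−(-sqrt(13)/2 - 1/2)) = sqrt(13).
Numerically 3.6056.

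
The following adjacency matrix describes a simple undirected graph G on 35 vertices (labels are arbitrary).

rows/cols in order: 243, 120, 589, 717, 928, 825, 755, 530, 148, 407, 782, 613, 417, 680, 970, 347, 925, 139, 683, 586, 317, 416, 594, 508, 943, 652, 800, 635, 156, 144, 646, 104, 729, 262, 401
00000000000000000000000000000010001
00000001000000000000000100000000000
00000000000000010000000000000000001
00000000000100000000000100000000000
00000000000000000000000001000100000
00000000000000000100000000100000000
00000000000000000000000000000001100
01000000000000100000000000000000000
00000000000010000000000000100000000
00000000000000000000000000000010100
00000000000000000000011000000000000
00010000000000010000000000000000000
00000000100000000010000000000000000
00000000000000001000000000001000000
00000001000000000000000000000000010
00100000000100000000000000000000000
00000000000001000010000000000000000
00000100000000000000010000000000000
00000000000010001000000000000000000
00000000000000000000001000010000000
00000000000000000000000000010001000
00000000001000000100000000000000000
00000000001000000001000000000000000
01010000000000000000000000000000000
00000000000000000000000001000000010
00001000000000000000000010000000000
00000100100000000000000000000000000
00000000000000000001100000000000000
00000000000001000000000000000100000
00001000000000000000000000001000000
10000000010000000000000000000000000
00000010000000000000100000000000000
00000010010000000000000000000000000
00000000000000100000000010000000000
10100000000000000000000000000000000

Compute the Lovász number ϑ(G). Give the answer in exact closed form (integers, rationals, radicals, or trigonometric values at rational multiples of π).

35*cos(pi/35)/(cos(pi/35) + 1)

Vertex 417 has 2 neighbors: 148, 683.
N(646) = {243, 407}, |N(646)| = 2.
N(530) = {120, 970}, |N(530)| = 2.
N(586) = {594, 635}, |N(586)| = 2.
35-vertex 2-regular graph: connected 2-regular on 35 ⇒ C_{35}.
A has 18 distinct eigenvalues ≈ [2.0, 1.967859, 1.87247, 1.716898, 1.506143, 1.24698, 0.947737, 0.618034, 0.268467, -0.08973, -0.445042, -0.78605, -1.101794, -1.382125, -1.618034, -1.801938, -1.927926, -1.991949].
ϑ = −N·λ_min/(λ_max−λ_min) = −35·(-2*cos(pi/35))/(2−(-2*cos(pi/35))) = 35*cos(pi/35)/(cos(pi/35) + 1).
ϑ(G) ≈ 17.4647.
α=17, χ(Ḡ)=18; ϑ=35*cos(pi/35)/(cos(pi/35) + 1) lies between (both strict).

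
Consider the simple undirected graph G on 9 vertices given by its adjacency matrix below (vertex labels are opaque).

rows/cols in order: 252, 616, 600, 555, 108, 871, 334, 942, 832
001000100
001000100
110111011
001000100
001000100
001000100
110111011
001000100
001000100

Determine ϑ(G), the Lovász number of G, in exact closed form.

7

deg(871) = 2; N(871) = {600, 334}.
Vertex 334 has 7 neighbors: 252, 616, 555, 108, 871, 942, 832.
Vertex 616 has 2 neighbors: 600, 334.
N(600) = {252, 616, 555, 108, 871, 942, 832}, |N(600)| = 7.
G = K_{7,2}: α = 7 = χ(Ḡ), so ϑ = 7.
≈ 7.00000 (to 5 d.p.).
Sandwich: α(G)=7 ≤ ϑ(G)=7 ≤ χ(Ḡ)=7 (collapsed).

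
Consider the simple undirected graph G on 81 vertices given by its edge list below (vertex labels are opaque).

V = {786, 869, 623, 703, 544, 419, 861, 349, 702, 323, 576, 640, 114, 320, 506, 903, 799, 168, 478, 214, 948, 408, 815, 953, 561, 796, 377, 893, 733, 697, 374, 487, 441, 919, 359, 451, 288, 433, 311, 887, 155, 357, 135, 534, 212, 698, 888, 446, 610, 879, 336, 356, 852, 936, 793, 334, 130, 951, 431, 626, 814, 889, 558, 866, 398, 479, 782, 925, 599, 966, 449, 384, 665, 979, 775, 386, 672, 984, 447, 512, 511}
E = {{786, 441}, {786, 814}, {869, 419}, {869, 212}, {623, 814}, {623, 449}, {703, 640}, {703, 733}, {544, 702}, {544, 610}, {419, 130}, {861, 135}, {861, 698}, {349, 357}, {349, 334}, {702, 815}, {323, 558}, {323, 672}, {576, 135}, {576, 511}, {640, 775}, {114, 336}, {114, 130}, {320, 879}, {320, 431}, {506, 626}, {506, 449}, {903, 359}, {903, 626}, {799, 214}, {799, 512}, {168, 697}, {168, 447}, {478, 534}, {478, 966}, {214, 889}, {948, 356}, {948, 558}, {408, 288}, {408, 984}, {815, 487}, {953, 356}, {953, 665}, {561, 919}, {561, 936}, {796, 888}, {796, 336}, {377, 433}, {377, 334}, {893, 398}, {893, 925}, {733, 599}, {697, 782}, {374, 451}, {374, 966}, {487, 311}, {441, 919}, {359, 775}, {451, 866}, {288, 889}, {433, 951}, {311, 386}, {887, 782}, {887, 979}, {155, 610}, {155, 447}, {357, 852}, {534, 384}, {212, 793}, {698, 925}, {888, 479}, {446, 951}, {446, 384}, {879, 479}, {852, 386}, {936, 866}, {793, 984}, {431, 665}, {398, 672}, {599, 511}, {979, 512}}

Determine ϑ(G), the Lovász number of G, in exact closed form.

Vertex 936 has 2 neighbors: 561, 866.
N(384) = {534, 446}, |N(384)| = 2.
Vertex 377 has 2 neighbors: 433, 334.
deg(214) = 2; N(214) = {799, 889}.
Every vertex has degree 2 (N=81); connected 2-regular on 81 ⇒ C_{81}.
The 41 distinct eigenvalues: [2.0, 1.994, 1.976, 1.9461, 1.9045, 1.8514, 1.7873, 1.7123, 1.6271, 1.5321, 1.4279, 1.315, 1.1943, 1.0664, 0.9321, 0.7922, 0.6475, 0.4989, 0.3473, 0.1936, 0.0388, -0.1163, -0.2707, -0.4234, -0.5736, -0.7204, -0.8628, -1.0, -1.1312, -1.2556, -1.3725, -1.4811, -1.5808, -1.671, -1.7511, -1.8207, -1.8794, -1.9267, -1.9625, -1.9865, -1.9985].
Lovász (edge-transitive): ϑ = −81·(-2*cos(pi/81))/((2)−(-2*cos(pi/81))) = 81*cos(pi/81)/(cos(pi/81) + 1).
ϑ(G) ≈ 40.4847653.
Check 40 ≤ 81*cos(pi/81)/(cos(pi/81) + 1) ≤ 41: both strict.

81*cos(pi/81)/(cos(pi/81) + 1)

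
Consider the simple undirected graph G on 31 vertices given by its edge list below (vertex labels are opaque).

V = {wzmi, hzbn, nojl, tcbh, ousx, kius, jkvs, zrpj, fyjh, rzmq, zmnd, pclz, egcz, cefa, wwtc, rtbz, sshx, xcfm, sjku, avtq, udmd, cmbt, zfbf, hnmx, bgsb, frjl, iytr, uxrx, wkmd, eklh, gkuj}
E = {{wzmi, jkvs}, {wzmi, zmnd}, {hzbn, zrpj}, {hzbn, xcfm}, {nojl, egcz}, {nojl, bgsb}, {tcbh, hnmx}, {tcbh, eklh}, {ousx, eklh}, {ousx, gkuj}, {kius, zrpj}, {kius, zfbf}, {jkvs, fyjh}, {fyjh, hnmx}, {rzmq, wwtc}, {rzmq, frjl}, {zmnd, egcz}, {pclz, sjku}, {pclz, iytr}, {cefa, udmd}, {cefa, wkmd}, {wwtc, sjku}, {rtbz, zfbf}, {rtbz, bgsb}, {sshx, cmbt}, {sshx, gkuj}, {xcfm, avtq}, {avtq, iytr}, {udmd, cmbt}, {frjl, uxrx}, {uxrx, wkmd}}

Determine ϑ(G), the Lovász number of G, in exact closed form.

deg(sjku) = 2; N(sjku) = {pclz, wwtc}.
Vertex rtbz has 2 neighbors: zfbf, bgsb.
N(wwtc) = {rzmq, sjku}, |N(wwtc)| = 2.
deg(xcfm) = 2; N(xcfm) = {hzbn, avtq}.
Regular of degree 2 on 31 vertices: this is C_{31}, the 31-cycle.
spec(A) ≈ [2.0, 1.959, 1.838, 1.642, 1.378, 1.058, 0.695, 0.303, -0.101, -0.501, -0.881, -1.224, -1.518, -1.749, -1.908, -1.99] (distinct, 3 d.p.).
With N=31: ϑ(G) = 31·(-(-1)*2*cos(pi/31))/(2−(-2*cos(pi/31))) = 31*cos(pi/31)/(cos(pi/31) + 1).
= 15.46013499… (decimal).
α=15, χ(Ḡ)=16; ϑ=31*cos(pi/31)/(cos(pi/31) + 1) lies between (both strict).

31*cos(pi/31)/(cos(pi/31) + 1)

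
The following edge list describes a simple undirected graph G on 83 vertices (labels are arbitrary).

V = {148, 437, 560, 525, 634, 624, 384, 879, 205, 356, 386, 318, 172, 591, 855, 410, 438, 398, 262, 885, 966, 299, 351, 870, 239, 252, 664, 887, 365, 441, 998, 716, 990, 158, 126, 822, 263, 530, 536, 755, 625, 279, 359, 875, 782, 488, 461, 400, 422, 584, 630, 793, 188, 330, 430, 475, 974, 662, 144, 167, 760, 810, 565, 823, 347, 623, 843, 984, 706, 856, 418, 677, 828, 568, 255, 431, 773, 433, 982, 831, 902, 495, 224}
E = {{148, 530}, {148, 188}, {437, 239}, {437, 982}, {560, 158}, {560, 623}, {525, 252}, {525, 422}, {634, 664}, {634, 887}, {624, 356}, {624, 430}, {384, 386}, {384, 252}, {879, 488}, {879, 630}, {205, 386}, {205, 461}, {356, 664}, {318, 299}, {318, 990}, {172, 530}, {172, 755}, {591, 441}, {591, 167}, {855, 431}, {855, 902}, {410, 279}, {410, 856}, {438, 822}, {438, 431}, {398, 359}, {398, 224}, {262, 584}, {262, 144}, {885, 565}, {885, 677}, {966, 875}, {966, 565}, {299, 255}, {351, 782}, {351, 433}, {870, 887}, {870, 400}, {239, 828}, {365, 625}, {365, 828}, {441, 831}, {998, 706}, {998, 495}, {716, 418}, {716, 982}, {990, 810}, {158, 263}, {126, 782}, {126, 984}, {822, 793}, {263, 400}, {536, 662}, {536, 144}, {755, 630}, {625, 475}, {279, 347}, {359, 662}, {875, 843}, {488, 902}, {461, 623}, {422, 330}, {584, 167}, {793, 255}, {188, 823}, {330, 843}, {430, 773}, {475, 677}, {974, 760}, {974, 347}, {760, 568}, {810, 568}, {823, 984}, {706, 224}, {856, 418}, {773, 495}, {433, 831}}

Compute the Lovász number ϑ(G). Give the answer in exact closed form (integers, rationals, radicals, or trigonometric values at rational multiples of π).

83*cos(pi/83)/(cos(pi/83) + 1)

deg(856) = 2; N(856) = {410, 418}.
Vertex 855 has 2 neighbors: 431, 902.
deg(422) = 2; N(422) = {525, 330}.
Vertex 984 has 2 neighbors: 126, 823.
deg(v) = 2 for all v (|V|=83); a single 83-cycle (edge-transitive).
A has 42 distinct eigenvalues ≈ [2.0, 1.99427, 1.97712, 1.94865, 1.90901, 1.85844, 1.79722, 1.72571, 1.64431, 1.5535, 1.45378, 1.34575, 1.23, 1.1072, 0.97807, 0.84333, 0.70376, 0.56016, 0.41335, 0.26418, 0.11349, -0.03785, -0.18897, -0.33901, -0.48711, -0.63242, -0.7741, -0.91135, -1.04338, -1.16944, -1.28879, -1.40077, -1.50472, -1.60005, -1.68622, -1.76273, -1.82914, -1.88507, -1.93021, -1.96429, -1.98712, -1.99857].
Lovász (edge-transitive): ϑ = −83·(-2*cos(pi/83))/((2)−(-2*cos(pi/83))) = 83*cos(pi/83)/(cos(pi/83) + 1).
ϑ(G) ≈ 41.48513.
Sandwich: α(G)=41 ≤ ϑ(G)=83*cos(pi/83)/(cos(pi/83) + 1) ≤ χ(Ḡ)=42 (both strict).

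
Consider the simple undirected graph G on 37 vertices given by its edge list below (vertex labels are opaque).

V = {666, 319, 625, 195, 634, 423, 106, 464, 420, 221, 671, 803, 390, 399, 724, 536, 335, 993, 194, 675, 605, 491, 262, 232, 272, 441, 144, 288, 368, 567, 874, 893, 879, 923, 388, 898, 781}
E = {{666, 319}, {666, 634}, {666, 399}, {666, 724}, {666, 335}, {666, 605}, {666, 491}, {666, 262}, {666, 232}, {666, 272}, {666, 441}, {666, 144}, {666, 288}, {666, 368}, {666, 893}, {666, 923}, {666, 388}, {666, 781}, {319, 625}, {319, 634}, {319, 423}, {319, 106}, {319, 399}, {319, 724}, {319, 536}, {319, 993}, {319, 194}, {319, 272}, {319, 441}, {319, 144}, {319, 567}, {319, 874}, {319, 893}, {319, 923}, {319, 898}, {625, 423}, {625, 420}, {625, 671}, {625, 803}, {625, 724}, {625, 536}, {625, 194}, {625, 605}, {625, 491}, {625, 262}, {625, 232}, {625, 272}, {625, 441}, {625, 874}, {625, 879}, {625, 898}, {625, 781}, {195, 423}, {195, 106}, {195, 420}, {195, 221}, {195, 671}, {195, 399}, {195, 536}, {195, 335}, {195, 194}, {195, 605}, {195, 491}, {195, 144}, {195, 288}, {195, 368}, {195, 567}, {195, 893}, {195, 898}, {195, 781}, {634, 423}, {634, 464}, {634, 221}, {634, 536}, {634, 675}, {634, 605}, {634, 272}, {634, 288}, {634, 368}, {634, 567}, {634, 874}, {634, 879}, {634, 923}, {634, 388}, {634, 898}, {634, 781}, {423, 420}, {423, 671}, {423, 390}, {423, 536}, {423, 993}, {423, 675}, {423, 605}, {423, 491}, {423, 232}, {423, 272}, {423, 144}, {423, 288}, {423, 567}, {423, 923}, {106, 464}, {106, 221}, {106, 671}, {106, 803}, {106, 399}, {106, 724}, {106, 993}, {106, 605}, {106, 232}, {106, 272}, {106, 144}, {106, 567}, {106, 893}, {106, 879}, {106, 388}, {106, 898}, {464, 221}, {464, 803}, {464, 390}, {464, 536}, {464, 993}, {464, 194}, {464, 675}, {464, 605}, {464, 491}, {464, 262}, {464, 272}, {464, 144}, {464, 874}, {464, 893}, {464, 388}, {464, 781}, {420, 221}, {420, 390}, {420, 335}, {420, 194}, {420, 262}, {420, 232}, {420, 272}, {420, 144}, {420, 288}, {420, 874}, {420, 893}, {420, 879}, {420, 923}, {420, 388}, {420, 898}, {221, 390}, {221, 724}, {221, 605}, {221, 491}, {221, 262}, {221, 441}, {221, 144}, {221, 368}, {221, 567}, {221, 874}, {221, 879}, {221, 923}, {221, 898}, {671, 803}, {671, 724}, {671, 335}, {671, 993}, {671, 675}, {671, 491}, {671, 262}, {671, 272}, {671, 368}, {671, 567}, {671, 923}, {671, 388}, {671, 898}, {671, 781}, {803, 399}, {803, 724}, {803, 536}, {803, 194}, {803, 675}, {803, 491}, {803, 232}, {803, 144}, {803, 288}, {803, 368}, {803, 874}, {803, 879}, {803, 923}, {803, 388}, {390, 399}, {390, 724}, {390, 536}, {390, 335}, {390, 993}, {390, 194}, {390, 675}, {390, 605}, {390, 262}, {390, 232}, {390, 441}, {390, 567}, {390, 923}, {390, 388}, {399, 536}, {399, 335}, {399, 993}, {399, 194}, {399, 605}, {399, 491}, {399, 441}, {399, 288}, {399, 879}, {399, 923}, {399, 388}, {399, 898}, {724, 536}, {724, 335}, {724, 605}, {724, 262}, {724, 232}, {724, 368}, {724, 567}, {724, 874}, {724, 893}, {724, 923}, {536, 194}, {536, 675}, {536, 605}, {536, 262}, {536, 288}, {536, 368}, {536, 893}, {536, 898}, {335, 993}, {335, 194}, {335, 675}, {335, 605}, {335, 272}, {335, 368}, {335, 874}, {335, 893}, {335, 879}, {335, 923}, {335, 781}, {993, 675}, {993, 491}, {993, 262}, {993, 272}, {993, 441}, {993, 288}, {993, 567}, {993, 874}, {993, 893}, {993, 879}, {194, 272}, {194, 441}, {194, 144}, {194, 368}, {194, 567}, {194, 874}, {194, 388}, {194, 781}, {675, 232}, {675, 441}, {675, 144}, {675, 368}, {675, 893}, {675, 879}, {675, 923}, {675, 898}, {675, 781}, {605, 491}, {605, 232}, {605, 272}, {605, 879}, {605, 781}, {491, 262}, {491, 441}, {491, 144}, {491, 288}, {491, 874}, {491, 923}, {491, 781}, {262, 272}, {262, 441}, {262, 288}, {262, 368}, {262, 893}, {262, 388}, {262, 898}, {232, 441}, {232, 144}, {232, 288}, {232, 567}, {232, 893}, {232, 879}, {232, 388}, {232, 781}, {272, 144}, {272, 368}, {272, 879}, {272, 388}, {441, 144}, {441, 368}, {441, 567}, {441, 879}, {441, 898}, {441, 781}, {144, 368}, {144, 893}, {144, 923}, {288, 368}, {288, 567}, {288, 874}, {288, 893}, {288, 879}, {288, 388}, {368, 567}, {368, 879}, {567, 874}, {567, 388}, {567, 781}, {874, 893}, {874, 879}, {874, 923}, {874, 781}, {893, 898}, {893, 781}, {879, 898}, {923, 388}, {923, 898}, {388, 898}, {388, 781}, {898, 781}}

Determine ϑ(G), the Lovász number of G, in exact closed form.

sqrt(37)

Vertex 536 has 18 neighbors: 319, 625, 195, 634, 423, 464, 803, 390, 399, 724, 194, 675, 605, 262, 288, 368, 893, 898.
Vertex 879 has 18 neighbors: 625, 634, 106, 420, 221, 803, 399, 335, 993, 675, 605, 232, 272, 441, 288, 368, 874, 898.
Vertex 194 has 18 neighbors: 319, 625, 195, 464, 420, 803, 390, 399, 536, 335, 272, 441, 144, 368, 567, 874, 388, 781.
N(441) = {666, 319, 625, 221, 390, 399, 993, 194, 675, 491, 262, 232, 144, 368, 567, 879, 898, 781}, |N(441)| = 18.
37-vertex 18-regular graph: SR(37,18,8,9) — a Paley graph.
The 3 distinct eigenvalues: [18.0, 2.541, -3.541].
−37·(-sqrt(37)/2 - 1/2) / ((18)−(-sqrt(37)/2 - 1/2)) = sqrt(37) = ϑ(G).
≈ 6.082763 (to 6 d.p.).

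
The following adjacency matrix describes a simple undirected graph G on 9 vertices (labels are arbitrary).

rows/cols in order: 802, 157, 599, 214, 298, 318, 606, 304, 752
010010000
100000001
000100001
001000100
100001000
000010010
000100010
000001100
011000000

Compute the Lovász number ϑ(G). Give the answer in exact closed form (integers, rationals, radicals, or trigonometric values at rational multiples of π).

Vertex 214 has 2 neighbors: 599, 606.
Vertex 752 has 2 neighbors: 157, 599.
Vertex 157 has 2 neighbors: 802, 752.
deg(599) = 2; N(599) = {214, 752}.
Regular of degree 2 on 9 vertices: connected 2-regular on 9 ⇒ C_{9}.
A has 5 distinct eigenvalues ≈ [2.0, 1.532089, 0.347296, -1.0, -1.879385].
With N=9: ϑ(G) = 9·(-(-1)*2*cos(pi/9))/(2−(-2*cos(pi/9))) = 9*cos(pi/9)/(cos(pi/9) + 1).
ϑ(G) ≈ 4.360090.
Lovász sandwich 4 ≤ 9*cos(pi/9)/(cos(pi/9) + 1) ≤ 5: both strict.

9*cos(pi/9)/(cos(pi/9) + 1)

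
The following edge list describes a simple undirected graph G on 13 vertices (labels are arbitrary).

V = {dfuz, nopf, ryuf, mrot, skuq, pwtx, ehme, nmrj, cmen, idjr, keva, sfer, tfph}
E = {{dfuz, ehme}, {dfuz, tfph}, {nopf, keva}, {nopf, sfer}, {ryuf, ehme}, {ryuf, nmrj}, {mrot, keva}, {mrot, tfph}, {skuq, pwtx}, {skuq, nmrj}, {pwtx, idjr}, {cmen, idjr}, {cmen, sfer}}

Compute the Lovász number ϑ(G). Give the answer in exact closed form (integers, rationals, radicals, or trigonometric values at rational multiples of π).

Vertex skuq has 2 neighbors: pwtx, nmrj.
deg(ryuf) = 2; N(ryuf) = {ehme, nmrj}.
N(sfer) = {nopf, cmen}, |N(sfer)| = 2.
deg(idjr) = 2; N(idjr) = {pwtx, cmen}.
Regular of degree 2 on 13 vertices: connected 2-regular on 13 ⇒ C_{13}.
spec(A) ≈ [2.0, 1.770912, 1.136129, 0.241073, -0.70921, -1.497021, -1.941884] (distinct, 6 d.p.).
−13·(-2*cos(pi/13)) / ((2)−(-2*cos(pi/13))) = 13*cos(pi/13)/(cos(pi/13) + 1) = ϑ(G).
= 6.40417… (decimal).
Sandwich: α(G)=6 ≤ ϑ(G)=13*cos(pi/13)/(cos(pi/13) + 1) ≤ χ(Ḡ)=7 (both strict).

13*cos(pi/13)/(cos(pi/13) + 1)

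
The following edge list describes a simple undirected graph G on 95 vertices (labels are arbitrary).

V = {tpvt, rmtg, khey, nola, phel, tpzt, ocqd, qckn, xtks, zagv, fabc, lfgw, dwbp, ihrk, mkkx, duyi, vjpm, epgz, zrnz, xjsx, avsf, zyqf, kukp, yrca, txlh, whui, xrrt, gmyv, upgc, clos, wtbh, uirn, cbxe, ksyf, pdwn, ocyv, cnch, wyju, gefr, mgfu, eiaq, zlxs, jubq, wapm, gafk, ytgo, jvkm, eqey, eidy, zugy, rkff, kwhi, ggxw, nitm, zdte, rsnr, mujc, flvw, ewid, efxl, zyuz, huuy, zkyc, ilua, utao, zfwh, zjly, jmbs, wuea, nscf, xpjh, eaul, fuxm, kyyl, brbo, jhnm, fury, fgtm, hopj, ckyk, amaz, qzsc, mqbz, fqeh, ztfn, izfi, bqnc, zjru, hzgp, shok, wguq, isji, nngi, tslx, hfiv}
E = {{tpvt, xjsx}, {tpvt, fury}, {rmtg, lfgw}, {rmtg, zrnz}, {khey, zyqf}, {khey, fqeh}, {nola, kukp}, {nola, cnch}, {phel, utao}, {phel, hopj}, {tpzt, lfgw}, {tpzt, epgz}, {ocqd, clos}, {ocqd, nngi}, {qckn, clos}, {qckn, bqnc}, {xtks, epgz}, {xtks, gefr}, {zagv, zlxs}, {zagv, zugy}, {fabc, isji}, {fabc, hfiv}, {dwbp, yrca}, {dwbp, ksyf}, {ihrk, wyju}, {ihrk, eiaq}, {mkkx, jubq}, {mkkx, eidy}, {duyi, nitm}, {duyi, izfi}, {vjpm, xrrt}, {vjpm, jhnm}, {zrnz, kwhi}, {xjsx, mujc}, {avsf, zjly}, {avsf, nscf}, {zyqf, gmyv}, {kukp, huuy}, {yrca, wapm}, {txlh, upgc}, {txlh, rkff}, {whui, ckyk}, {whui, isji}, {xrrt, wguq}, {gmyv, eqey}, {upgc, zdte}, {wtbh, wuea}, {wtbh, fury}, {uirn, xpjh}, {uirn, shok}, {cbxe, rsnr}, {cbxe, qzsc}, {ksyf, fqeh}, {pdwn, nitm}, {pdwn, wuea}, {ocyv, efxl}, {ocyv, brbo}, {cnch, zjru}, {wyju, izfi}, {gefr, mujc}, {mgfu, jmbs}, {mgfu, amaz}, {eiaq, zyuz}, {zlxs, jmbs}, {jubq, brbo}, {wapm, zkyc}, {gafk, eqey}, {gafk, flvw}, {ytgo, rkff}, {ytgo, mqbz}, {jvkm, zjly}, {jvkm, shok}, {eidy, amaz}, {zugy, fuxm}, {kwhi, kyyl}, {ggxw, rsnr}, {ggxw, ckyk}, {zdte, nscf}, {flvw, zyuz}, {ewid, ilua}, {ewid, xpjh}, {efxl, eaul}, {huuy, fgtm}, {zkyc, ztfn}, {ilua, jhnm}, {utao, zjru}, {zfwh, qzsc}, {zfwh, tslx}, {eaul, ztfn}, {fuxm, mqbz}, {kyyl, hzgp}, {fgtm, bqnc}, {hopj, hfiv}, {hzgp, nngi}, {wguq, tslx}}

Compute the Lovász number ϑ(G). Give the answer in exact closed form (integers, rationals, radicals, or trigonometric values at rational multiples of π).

Vertex isji has 2 neighbors: fabc, whui.
Vertex wyju has 2 neighbors: ihrk, izfi.
N(zjru) = {cnch, utao}, |N(zjru)| = 2.
deg(rsnr) = 2; N(rsnr) = {cbxe, ggxw}.
deg(v) = 2 for all v (|V|=95); the odd cycle C_{95}.
A has 48 distinct eigenvalues ≈ [2.0, 1.995627, 1.982528, 1.96076, 1.930418, 1.891634, 1.84458, 1.789459, 1.726513, 1.656018, 1.578281, 1.493643, 1.402474, 1.305172, 1.202162, 1.093896, 0.980847, 0.863509, 0.742394, 0.618034, 0.490971, 0.361761, 0.230969, 0.099168, -0.033068, -0.165159, -0.296527, -0.426599, -0.554806, -0.680586, -0.803391, -0.922682, -1.037939, -1.148657, -1.254353, -1.354563, -1.44885, -1.536802, -1.618034, -1.692191, -1.758948, -1.818013, -1.869129, -1.912072, -1.946653, -1.972723, -1.990166, -1.998907].
Lovász: ϑ = −95(-2*cos(pi/95))/(2+-(-1)*2*cos(pi/95)) = 95*cos(pi/95)/(cos(pi/95) + 1).
≈ 47.487011311 (to 9 d.p.).
Lovász sandwich 47 ≤ 95*cos(pi/95)/(cos(pi/95) + 1) ≤ 48: both strict.

95*cos(pi/95)/(cos(pi/95) + 1)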